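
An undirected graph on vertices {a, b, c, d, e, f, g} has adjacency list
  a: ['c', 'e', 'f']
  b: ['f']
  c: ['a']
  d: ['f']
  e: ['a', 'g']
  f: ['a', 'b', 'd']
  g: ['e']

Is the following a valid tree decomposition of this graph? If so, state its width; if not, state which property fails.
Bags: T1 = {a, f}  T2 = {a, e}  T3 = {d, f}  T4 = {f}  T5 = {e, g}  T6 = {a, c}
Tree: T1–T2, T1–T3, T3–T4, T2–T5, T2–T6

No — vertex b appears in no bag.

A tree decomposition must satisfy three properties: every vertex lies in some bag; for every edge, both endpoints lie together in some bag; and for every vertex, the bags containing it form a connected subtree. Here vertex b appears in no bag, so the decomposition is invalid.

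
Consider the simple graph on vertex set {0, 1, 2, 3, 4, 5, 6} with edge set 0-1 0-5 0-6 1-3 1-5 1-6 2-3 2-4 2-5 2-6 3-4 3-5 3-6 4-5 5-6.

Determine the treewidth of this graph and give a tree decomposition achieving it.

Treewidth 3.
One such decomposition:
Bags: B1 = {1, 3, 5, 6}  B2 = {2, 3, 5, 6}  B3 = {0, 1, 5, 6}  B4 = {2, 3, 4, 5}
Tree: B1–B2, B1–B3, B2–B4

Each bag holds 4 vertices, so the decomposition has width 3, which upper-bounds the treewidth. For the lower bound, the 4 vertices {0, 1, 5, 6} are pairwise adjacent, and any tree decomposition puts a clique entirely inside one bag — forcing width ≥ 3. Combining the bounds, tw(G) = 3.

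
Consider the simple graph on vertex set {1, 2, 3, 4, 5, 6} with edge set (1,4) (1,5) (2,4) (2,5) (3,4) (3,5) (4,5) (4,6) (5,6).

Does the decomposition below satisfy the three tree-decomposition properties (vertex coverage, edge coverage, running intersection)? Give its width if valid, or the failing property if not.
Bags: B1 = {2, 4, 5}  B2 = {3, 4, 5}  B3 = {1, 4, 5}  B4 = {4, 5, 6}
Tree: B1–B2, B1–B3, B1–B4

Yes; width 2.

Checking the three conditions: (i) the bags cover all of {1, 2, 3, 4, 5, 6}; (ii) for each edge, some bag contains both endpoints; (iii) the bags containing any fixed vertex form a subtree. All hold, so the decomposition is valid with width 3 − 1 = 2.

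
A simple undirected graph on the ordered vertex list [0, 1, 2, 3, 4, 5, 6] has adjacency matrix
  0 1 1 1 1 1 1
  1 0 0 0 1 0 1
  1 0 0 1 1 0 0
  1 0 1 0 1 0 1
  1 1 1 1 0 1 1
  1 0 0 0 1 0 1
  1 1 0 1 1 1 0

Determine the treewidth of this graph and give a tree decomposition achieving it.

Treewidth 3.
Bags: B1 = {0, 3, 4, 6}  B2 = {0, 2, 3, 4}  B3 = {0, 4, 5, 6}  B4 = {0, 1, 4, 6}
Tree: B1–B2, B1–B3, B3–B4

Each bag holds 4 vertices, so the decomposition has width 3, which upper-bounds the treewidth. On the other hand G contains the 4-clique {0, 2, 3, 4}. A clique must lie in a single bag of any decomposition, so no decomposition can have width below 3. Combining the bounds, tw(G) = 3.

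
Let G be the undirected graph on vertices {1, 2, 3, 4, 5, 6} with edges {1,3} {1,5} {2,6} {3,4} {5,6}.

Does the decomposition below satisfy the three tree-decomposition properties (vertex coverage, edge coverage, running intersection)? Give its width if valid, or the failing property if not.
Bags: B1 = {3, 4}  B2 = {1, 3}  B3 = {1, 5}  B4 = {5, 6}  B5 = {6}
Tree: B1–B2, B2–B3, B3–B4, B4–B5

No — vertex 2 appears in no bag.

A tree decomposition must satisfy three properties: every vertex lies in some bag; for every edge, both endpoints lie together in some bag; and for every vertex, the bags containing it form a connected subtree. Here vertex 2 appears in no bag, so the decomposition is invalid.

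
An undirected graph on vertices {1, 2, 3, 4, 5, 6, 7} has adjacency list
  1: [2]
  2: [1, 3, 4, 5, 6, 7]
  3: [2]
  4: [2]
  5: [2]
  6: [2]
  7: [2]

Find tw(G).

1

A width-1 tree decomposition is:
Bags: B1 = {2, 4}  B2 = {1, 2}  B3 = {2, 7}  B4 = {2, 5}  B5 = {2, 3}  B6 = {2, 6}
Tree: B1–B2, B2–B3, B3–B4, B3–B5, B5–B6
Every bag has size at most 2, so the width is 2 − 1 = 1 and tw(G) ≤ 1. Any graph with an edge has treewidth ≥ 1, and G has the edge 4–2. Combining the bounds, tw(G) = 1.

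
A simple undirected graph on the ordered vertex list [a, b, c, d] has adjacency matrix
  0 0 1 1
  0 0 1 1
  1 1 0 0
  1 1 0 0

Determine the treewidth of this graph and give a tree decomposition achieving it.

The largest bag has 3 vertices, giving width 2; this decomposition certifies tw(G) ≤ 2. The edges b–d–a–c–b form a cycle, so G is not a tree and its treewidth is at least 2. Hence tw(G) = 2 exactly.

Treewidth 2.
One such decomposition:
Bags: B1 = {a, b, d}  B2 = {a, b, c}
Tree: B1–B2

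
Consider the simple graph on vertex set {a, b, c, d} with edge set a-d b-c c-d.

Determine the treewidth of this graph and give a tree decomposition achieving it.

Every bag has size at most 2, so the width is 2 − 1 = 1 and tw(G) ≤ 1. Any graph with an edge has treewidth ≥ 1, and G has the edge a–d. Therefore the treewidth is 1.

Treewidth 1.
One optimal decomposition is:
Bags: B1 = {a, d}  B2 = {c, d}  B3 = {b, c}
Tree: B1–B2, B2–B3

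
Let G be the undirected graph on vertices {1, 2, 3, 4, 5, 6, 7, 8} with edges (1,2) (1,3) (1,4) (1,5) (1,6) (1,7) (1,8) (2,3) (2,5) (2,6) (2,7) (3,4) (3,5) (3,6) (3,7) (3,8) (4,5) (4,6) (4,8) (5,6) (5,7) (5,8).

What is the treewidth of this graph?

A width-4 tree decomposition is:
Bags: B1 = {1, 2, 3, 5, 6}  B2 = {1, 2, 3, 5, 7}  B3 = {1, 3, 4, 5, 6}  B4 = {1, 3, 4, 5, 8}
Tree: B1–B2, B1–B3, B3–B4
Each bag holds 5 vertices, so the decomposition has width 4, which upper-bounds the treewidth. On the other hand G contains the 5-clique {1, 3, 4, 5, 8}. A clique must lie in a single bag of any decomposition, so no decomposition can have width below 4. The upper and lower bounds meet at 4, so that is the treewidth.

4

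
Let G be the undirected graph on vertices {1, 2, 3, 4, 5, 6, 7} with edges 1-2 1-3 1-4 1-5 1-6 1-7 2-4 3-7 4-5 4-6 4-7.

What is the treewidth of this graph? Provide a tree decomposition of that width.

Treewidth 2.
Bags: B1 = {1, 4, 5}  B2 = {1, 4, 6}  B3 = {1, 4, 7}  B4 = {1, 2, 4}  B5 = {1, 3, 7}
Tree: B1–B2, B2–B3, B1–B4, B3–B5

Each bag holds 3 vertices, so the decomposition has width 2, which upper-bounds the treewidth. For the lower bound, the 3 vertices {1, 3, 7} are pairwise adjacent, and any tree decomposition puts a clique entirely inside one bag — forcing width ≥ 2. Combining the bounds, tw(G) = 2.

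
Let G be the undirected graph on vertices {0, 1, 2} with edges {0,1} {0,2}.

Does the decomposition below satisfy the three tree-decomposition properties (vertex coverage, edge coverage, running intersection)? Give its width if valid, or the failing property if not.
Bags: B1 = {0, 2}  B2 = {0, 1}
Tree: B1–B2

Yes; width 1.

Vertex coverage: the bags together contain {0, 1, 2}, the full vertex set. Edge coverage: each edge of G has both endpoints in at least one bag. Running intersection: for every vertex, the bags containing it form a connected subtree. All three properties hold, so this is a valid tree decomposition of width max|bag| − 1 = 1, and hence tw(G) ≤ 1.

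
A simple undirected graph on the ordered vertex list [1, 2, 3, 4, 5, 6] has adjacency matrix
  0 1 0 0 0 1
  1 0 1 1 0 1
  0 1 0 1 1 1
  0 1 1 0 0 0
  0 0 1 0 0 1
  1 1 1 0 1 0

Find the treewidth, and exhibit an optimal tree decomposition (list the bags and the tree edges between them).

Each bag holds 3 vertices, so the decomposition has width 2, which upper-bounds the treewidth. On the other hand G contains the 3-clique {1, 2, 6}. A clique must lie in a single bag of any decomposition, so no decomposition can have width below 2. The upper and lower bounds meet at 2, so that is the treewidth.

Treewidth 2.
One optimal decomposition is:
Bags: B1 = {2, 3, 6}  B2 = {2, 3, 4}  B3 = {1, 2, 6}  B4 = {3, 5, 6}
Tree: B1–B2, B1–B3, B1–B4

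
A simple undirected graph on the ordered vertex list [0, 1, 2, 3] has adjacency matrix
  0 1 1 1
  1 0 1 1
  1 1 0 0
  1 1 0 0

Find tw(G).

A width-2 tree decomposition is:
Bags: B1 = {0, 1, 2}  B2 = {0, 1, 3}
Tree: B1–B2
The largest bag has 3 vertices, giving width 2; this decomposition certifies tw(G) ≤ 2. Conversely, {0, 1, 2} is a clique of size 3, and the vertices of any clique must share a bag in every tree decomposition; so some bag has ≥ 3 vertices and tw(G) ≥ 2. Combining the bounds, tw(G) = 2.

2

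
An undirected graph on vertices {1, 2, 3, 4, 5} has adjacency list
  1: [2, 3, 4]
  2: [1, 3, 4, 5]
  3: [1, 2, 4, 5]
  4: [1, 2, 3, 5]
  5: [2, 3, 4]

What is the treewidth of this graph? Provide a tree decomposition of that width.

The largest bag has 4 vertices, giving width 3; this decomposition certifies tw(G) ≤ 3. For the lower bound, the 4 vertices {1, 2, 3, 4} are pairwise adjacent, and any tree decomposition puts a clique entirely inside one bag — forcing width ≥ 3. Combining the bounds, tw(G) = 3.

Treewidth 3.
Bags: B1 = {2, 3, 4, 5}  B2 = {1, 2, 3, 4}
Tree: B1–B2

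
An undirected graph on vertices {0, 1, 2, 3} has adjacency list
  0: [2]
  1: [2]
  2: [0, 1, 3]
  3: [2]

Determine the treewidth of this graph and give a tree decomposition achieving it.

Treewidth 1.
One such decomposition:
Bags: B1 = {0, 2}  B2 = {1, 2}  B3 = {2, 3}
Tree: B1–B2, B1–B3

Every bag has size at most 2, so the width is 2 − 1 = 1 and tw(G) ≤ 1. Any graph with an edge has treewidth ≥ 1, and G has the edge 0–2. Hence tw(G) = 1 exactly.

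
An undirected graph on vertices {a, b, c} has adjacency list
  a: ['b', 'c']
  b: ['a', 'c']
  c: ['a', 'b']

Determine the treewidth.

2

A width-2 tree decomposition is:
Bags: B1 = {a, b, c}
Tree: (single bag)
With just one bag of size 3, the width is 3 − 1 = 2, so tw(G) ≤ 2. Conversely, {a, b, c} is a clique of size 3, and the vertices of any clique must share a bag in every tree decomposition; so some bag has ≥ 3 vertices and tw(G) ≥ 2. Hence tw(G) = 2 exactly.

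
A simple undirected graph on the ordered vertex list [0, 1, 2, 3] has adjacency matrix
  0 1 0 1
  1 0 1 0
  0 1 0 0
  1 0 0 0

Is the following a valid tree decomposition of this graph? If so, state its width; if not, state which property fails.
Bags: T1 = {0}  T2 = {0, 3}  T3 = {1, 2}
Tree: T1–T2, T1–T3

No — edge (1,0) lies in no bag.

A tree decomposition must satisfy three properties: every vertex lies in some bag; for every edge, both endpoints lie together in some bag; and for every vertex, the bags containing it form a connected subtree. Here edge (1,0) lies in no bag, so the decomposition is invalid.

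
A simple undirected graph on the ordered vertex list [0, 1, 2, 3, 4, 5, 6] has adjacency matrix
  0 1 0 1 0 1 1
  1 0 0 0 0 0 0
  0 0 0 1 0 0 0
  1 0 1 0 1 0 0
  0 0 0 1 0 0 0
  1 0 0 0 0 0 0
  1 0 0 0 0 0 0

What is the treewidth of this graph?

A width-1 tree decomposition is:
Bags: B1 = {2, 3}  B2 = {0, 3}  B3 = {3, 4}  B4 = {0, 6}  B5 = {0, 1}  B6 = {0, 5}
Tree: B1–B2, B2–B3, B2–B4, B2–B5, B4–B6
The largest bag has 2 vertices, giving width 1; this decomposition certifies tw(G) ≤ 1. Any graph with an edge has treewidth ≥ 1, and G has the edge 2–3. Hence tw(G) = 1 exactly.

1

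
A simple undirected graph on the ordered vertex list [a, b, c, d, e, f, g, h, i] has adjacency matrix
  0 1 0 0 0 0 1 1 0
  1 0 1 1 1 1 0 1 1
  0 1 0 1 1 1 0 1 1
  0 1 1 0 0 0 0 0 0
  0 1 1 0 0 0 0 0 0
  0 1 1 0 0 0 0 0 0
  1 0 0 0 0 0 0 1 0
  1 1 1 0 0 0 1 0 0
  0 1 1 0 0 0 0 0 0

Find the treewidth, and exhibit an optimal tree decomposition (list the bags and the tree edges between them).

Treewidth 2.
Bags: B1 = {b, c, f}  B2 = {b, c, d}  B3 = {b, c, h}  B4 = {b, c, e}  B5 = {b, c, i}  B6 = {a, b, h}  B7 = {a, g, h}
Tree: B1–B2, B2–B3, B2–B4, B1–B5, B3–B6, B6–B7

Each bag holds 3 vertices, so the decomposition has width 2, which upper-bounds the treewidth. Conversely, {a, g, h} is a clique of size 3, and the vertices of any clique must share a bag in every tree decomposition; so some bag has ≥ 3 vertices and tw(G) ≥ 2. Hence tw(G) = 2 exactly.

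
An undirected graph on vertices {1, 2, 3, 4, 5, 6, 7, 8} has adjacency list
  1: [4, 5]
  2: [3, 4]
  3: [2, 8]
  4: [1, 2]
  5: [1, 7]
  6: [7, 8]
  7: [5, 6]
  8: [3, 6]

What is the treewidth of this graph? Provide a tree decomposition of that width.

Treewidth 2.
One optimal decomposition is:
Bags: B1 = {1, 4, 5}  B2 = {2, 4, 5}  B3 = {2, 3, 5}  B4 = {3, 5, 8}  B5 = {5, 6, 8}  B6 = {5, 6, 7}
Tree: B1–B2, B2–B3, B3–B4, B4–B5, B5–B6

Every bag has size at most 3, so the width is 3 − 1 = 2 and tw(G) ≤ 2. The edges 5–1–4–2–3–8–6–7–5 form a cycle, so G is not a tree and its treewidth is at least 2. Hence tw(G) = 2 exactly.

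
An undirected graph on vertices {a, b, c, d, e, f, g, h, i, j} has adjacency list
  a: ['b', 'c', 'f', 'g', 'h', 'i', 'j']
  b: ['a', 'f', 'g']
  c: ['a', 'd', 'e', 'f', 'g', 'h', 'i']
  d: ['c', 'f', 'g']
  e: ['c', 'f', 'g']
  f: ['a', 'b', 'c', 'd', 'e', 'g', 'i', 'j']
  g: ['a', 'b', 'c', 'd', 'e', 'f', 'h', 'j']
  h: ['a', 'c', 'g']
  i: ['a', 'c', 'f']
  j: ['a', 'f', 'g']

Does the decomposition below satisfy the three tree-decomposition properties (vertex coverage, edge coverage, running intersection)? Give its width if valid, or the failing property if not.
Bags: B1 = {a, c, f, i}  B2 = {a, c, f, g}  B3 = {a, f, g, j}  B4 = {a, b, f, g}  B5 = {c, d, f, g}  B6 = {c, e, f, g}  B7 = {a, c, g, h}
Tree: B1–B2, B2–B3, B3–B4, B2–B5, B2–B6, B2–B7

Vertex coverage: the bags together contain {a, b, c, d, e, f, g, h, i, j}, the full vertex set. Edge coverage: each edge of G has both endpoints in at least one bag. Running intersection: for every vertex, the bags containing it form a connected subtree. All three properties hold, so this is a valid tree decomposition of width max|bag| − 1 = 3, and hence tw(G) ≤ 3.

Yes; width 3.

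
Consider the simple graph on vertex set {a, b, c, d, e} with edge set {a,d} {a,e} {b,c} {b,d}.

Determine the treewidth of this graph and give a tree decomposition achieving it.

Each bag holds 2 vertices, so the decomposition has width 1, which upper-bounds the treewidth. Since G has at least one edge (e.g. e–a), it is not an edgeless graph, so tw(G) ≥ 1. Combining the bounds, tw(G) = 1.

Treewidth 1.
Bags: B1 = {a, e}  B2 = {a, d}  B3 = {b, d}  B4 = {b, c}
Tree: B1–B2, B2–B3, B3–B4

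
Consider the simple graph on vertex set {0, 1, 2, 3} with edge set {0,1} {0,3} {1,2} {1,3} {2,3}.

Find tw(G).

A width-2 tree decomposition is:
Bags: B1 = {0, 1, 3}  B2 = {1, 2, 3}
Tree: B1–B2
Each bag holds 3 vertices, so the decomposition has width 2, which upper-bounds the treewidth. Conversely, {0, 1, 3} is a clique of size 3, and the vertices of any clique must share a bag in every tree decomposition; so some bag has ≥ 3 vertices and tw(G) ≥ 2. Combining the bounds, tw(G) = 2.

2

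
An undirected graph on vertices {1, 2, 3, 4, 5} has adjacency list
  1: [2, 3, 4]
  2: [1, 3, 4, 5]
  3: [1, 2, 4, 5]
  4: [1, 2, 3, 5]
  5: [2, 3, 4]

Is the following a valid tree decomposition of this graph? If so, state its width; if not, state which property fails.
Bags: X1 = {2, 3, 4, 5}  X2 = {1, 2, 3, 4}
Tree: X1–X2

Yes; width 3.

Every vertex of G appears in some bag (union = {1, 2, 3, 4, 5}); every edge is covered by a bag; and for each vertex v the set of bags containing v is connected in the bag tree. The decomposition is therefore valid. The largest bag has 4 vertices, so the width is 3.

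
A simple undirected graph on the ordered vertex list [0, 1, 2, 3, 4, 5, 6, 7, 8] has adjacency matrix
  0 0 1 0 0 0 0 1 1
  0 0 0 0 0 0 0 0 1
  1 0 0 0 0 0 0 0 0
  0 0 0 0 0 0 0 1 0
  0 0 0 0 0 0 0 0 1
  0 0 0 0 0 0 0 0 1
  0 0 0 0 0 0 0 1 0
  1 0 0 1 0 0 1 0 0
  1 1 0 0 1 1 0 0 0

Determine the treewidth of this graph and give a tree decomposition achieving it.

Treewidth 1.
One optimal decomposition is:
Bags: B1 = {0, 8}  B2 = {0, 2}  B3 = {0, 7}  B4 = {5, 8}  B5 = {3, 7}  B6 = {6, 7}  B7 = {1, 8}  B8 = {4, 8}
Tree: B1–B2, B2–B3, B1–B4, B3–B5, B3–B6, B1–B7, B4–B8

The largest bag has 2 vertices, giving width 1; this decomposition certifies tw(G) ≤ 1. Since G has at least one edge (e.g. 0–8), it is not an edgeless graph, so tw(G) ≥ 1. Hence tw(G) = 1 exactly.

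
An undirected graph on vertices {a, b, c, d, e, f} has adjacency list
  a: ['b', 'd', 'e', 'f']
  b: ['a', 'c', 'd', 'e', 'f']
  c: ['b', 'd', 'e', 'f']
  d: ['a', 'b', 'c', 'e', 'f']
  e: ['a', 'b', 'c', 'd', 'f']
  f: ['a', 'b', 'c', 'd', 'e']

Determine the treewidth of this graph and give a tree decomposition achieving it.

Treewidth 4.
One such decomposition:
Bags: B1 = {a, b, d, e, f}  B2 = {b, c, d, e, f}
Tree: B1–B2

The largest bag has 5 vertices, giving width 4; this decomposition certifies tw(G) ≤ 4. Conversely, {b, c, d, e, f} is a clique of size 5, and the vertices of any clique must share a bag in every tree decomposition; so some bag has ≥ 5 vertices and tw(G) ≥ 4. Hence tw(G) = 4 exactly.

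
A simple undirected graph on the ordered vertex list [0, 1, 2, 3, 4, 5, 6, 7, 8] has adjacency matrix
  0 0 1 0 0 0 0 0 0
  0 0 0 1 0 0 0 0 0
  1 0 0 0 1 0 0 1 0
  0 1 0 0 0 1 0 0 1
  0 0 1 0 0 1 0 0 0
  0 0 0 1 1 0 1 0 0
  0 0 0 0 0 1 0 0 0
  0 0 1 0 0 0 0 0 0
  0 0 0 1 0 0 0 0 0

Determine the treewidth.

1

A width-1 tree decomposition is:
Bags: B1 = {2, 4}  B2 = {4, 5}  B3 = {3, 5}  B4 = {1, 3}  B5 = {5, 6}  B6 = {2, 7}  B7 = {3, 8}  B8 = {0, 2}
Tree: B1–B2, B2–B3, B3–B4, B2–B5, B1–B6, B3–B7, B6–B8
Every bag has size at most 2, so the width is 2 − 1 = 1 and tw(G) ≤ 1. G has an edge, so its treewidth is at least 1. Therefore the treewidth is 1.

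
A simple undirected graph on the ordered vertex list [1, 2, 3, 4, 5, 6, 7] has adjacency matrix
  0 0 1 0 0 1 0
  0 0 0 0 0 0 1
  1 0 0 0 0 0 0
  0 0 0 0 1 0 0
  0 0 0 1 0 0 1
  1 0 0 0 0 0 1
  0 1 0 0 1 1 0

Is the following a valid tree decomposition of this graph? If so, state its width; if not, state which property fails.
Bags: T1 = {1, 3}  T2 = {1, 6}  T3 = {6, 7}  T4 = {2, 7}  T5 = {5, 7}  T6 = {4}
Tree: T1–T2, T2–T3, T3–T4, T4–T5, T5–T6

No — edge (5,4) lies in no bag.

A tree decomposition must satisfy three properties: every vertex lies in some bag; for every edge, both endpoints lie together in some bag; and for every vertex, the bags containing it form a connected subtree. Here edge (5,4) lies in no bag, so the decomposition is invalid.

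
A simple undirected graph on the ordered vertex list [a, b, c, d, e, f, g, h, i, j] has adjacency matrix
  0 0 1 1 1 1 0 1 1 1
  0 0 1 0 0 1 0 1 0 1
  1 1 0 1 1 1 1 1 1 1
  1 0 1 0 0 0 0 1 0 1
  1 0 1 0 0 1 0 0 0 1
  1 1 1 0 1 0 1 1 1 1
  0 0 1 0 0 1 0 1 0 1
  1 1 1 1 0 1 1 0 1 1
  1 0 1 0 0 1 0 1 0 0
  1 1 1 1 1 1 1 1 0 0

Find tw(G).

4

A width-4 tree decomposition is:
Bags: B1 = {a, c, f, h, j}  B2 = {a, c, f, h, i}  B3 = {a, c, e, f, j}  B4 = {c, f, g, h, j}  B5 = {a, c, d, h, j}  B6 = {b, c, f, h, j}
Tree: B1–B2, B1–B3, B1–B4, B1–B5, B1–B6
Every bag has size at most 5, so the width is 5 − 1 = 4 and tw(G) ≤ 4. Conversely, {a, c, d, h, j} is a clique of size 5, and the vertices of any clique must share a bag in every tree decomposition; so some bag has ≥ 5 vertices and tw(G) ≥ 4. Hence tw(G) = 4 exactly.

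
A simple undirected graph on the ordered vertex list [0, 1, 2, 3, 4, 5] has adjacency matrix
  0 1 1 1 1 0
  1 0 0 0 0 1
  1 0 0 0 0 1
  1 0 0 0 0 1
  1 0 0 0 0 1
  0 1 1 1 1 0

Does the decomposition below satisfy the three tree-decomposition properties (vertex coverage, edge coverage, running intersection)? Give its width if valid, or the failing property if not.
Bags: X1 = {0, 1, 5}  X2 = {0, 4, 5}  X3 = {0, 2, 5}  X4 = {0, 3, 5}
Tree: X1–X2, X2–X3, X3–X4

Yes; width 2.

Every vertex of G appears in some bag (union = {0, 1, 2, 3, 4, 5}); every edge is covered by a bag; and for each vertex v the set of bags containing v is connected in the bag tree. The decomposition is therefore valid. The largest bag has 3 vertices, so the width is 2.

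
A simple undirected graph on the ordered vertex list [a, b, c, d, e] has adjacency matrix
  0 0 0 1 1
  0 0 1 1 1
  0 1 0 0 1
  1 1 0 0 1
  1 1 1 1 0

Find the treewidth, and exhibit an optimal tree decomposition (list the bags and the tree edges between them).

Treewidth 2.
One such decomposition:
Bags: B1 = {b, d, e}  B2 = {a, d, e}  B3 = {b, c, e}
Tree: B1–B2, B1–B3

The largest bag has 3 vertices, giving width 2; this decomposition certifies tw(G) ≤ 2. Conversely, {a, d, e} is a clique of size 3, and the vertices of any clique must share a bag in every tree decomposition; so some bag has ≥ 3 vertices and tw(G) ≥ 2. Combining the bounds, tw(G) = 2.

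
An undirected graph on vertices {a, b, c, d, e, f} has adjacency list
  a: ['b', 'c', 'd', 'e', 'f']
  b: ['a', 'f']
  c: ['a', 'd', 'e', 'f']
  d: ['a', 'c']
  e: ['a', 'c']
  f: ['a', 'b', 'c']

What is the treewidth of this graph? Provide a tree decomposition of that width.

The largest bag has 3 vertices, giving width 2; this decomposition certifies tw(G) ≤ 2. For the lower bound, the 3 vertices {a, c, d} are pairwise adjacent, and any tree decomposition puts a clique entirely inside one bag — forcing width ≥ 2. The upper and lower bounds meet at 2, so that is the treewidth.

Treewidth 2.
One such decomposition:
Bags: B1 = {a, c, e}  B2 = {a, c, f}  B3 = {a, b, f}  B4 = {a, c, d}
Tree: B1–B2, B2–B3, B1–B4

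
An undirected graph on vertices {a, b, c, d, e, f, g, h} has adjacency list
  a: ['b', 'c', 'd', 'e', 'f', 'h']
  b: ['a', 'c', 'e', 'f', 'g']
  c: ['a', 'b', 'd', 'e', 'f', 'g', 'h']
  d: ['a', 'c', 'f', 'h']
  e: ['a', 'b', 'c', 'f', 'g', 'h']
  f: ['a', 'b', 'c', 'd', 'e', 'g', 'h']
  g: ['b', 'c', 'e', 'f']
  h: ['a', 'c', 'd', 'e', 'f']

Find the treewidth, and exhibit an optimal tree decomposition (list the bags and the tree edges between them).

Each bag holds 5 vertices, so the decomposition has width 4, which upper-bounds the treewidth. Conversely, {b, c, e, f, g} is a clique of size 5, and the vertices of any clique must share a bag in every tree decomposition; so some bag has ≥ 5 vertices and tw(G) ≥ 4. Combining the bounds, tw(G) = 4.

Treewidth 4.
One optimal decomposition is:
Bags: B1 = {a, c, e, f, h}  B2 = {a, b, c, e, f}  B3 = {a, c, d, f, h}  B4 = {b, c, e, f, g}
Tree: B1–B2, B1–B3, B2–B4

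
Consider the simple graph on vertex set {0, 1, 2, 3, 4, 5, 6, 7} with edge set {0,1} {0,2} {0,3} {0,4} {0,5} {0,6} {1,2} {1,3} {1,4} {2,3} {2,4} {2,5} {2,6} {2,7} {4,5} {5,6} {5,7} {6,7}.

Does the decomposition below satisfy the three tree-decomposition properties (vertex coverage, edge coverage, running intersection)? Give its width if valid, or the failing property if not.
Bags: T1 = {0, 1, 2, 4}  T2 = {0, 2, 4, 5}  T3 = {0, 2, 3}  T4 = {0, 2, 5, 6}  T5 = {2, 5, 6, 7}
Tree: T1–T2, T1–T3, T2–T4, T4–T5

A tree decomposition must satisfy three properties: every vertex lies in some bag; for every edge, both endpoints lie together in some bag; and for every vertex, the bags containing it form a connected subtree. Here edge (1,3) lies in no bag, so the decomposition is invalid.

No — edge (1,3) lies in no bag.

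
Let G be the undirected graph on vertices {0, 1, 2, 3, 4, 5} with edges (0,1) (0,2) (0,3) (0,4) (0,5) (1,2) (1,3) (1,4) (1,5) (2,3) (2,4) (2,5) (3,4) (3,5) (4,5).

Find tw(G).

A width-5 tree decomposition is:
Bags: B1 = {0, 1, 2, 3, 4, 5}
Tree: (single bag)
A single bag containing all 6 vertices is trivially a valid decomposition of width 5. For the lower bound, the 6 vertices {0, 1, 2, 3, 4, 5} are pairwise adjacent, and any tree decomposition puts a clique entirely inside one bag — forcing width ≥ 5. The upper and lower bounds meet at 5, so that is the treewidth.

5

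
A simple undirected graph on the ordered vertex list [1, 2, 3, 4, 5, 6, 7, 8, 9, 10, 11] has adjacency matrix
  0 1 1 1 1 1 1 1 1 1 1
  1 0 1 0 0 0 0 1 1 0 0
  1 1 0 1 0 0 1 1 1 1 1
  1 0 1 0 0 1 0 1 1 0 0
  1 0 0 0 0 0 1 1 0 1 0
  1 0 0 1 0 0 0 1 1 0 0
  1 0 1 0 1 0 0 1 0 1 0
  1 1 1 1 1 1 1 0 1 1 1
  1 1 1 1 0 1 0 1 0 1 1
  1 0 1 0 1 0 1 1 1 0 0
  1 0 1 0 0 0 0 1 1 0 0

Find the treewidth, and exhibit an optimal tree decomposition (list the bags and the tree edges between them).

Treewidth 4.
One optimal decomposition is:
Bags: B1 = {1, 3, 4, 8, 9}  B2 = {1, 3, 8, 9, 10}  B3 = {1, 4, 6, 8, 9}  B4 = {1, 3, 7, 8, 10}  B5 = {1, 2, 3, 8, 9}  B6 = {1, 3, 8, 9, 11}  B7 = {1, 5, 7, 8, 10}
Tree: B1–B2, B1–B3, B2–B4, B2–B5, B2–B6, B4–B7

Each bag holds 5 vertices, so the decomposition has width 4, which upper-bounds the treewidth. For the lower bound, the 5 vertices {1, 3, 8, 9, 10} are pairwise adjacent, and any tree decomposition puts a clique entirely inside one bag — forcing width ≥ 4. Combining the bounds, tw(G) = 4.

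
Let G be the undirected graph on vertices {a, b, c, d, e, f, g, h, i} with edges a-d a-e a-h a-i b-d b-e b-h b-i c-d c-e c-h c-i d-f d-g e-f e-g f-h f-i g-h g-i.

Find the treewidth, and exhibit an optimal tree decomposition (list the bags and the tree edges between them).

Every bag has size at most 5, so the width is 5 − 1 = 4 and tw(G) ≤ 4. For the lower bound: the 5 vertex sets {f,i}, {g,h}, {a,e}, {d}, {b} are disjoint, each induces a connected subgraph, and every pair is joined by at least one edge of G. Contracting each set to a single vertex therefore yields K_{5} as a minor, and since treewidth is minor-monotone, tw(G) ≥ tw(K_{5}) = 4. Hence tw(G) = 4 exactly.

Treewidth 4.
One such decomposition:
Bags: B1 = {d, e, f, h, i}  B2 = {d, e, g, h, i}  B3 = {a, d, e, h, i}  B4 = {b, d, e, h, i}  B5 = {c, d, e, h, i}
Tree: B1–B2, B2–B3, B3–B4, B4–B5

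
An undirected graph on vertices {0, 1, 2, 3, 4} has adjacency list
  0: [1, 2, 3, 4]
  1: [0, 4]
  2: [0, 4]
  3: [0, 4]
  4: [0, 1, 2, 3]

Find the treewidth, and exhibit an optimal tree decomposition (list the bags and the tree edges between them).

Treewidth 2.
One optimal decomposition is:
Bags: B1 = {0, 3, 4}  B2 = {0, 2, 4}  B3 = {0, 1, 4}
Tree: B1–B2, B1–B3

The largest bag has 3 vertices, giving width 2; this decomposition certifies tw(G) ≤ 2. For the lower bound, the 3 vertices {0, 1, 4} are pairwise adjacent, and any tree decomposition puts a clique entirely inside one bag — forcing width ≥ 2. The upper and lower bounds meet at 2, so that is the treewidth.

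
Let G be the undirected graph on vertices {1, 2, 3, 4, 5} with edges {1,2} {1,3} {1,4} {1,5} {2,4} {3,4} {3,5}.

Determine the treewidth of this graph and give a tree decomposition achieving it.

Treewidth 2.
One such decomposition:
Bags: B1 = {1, 2, 4}  B2 = {1, 3, 4}  B3 = {1, 3, 5}
Tree: B1–B2, B2–B3

Every bag has size at most 3, so the width is 3 − 1 = 2 and tw(G) ≤ 2. Conversely, {1, 2, 4} is a clique of size 3, and the vertices of any clique must share a bag in every tree decomposition; so some bag has ≥ 3 vertices and tw(G) ≥ 2. Combining the bounds, tw(G) = 2.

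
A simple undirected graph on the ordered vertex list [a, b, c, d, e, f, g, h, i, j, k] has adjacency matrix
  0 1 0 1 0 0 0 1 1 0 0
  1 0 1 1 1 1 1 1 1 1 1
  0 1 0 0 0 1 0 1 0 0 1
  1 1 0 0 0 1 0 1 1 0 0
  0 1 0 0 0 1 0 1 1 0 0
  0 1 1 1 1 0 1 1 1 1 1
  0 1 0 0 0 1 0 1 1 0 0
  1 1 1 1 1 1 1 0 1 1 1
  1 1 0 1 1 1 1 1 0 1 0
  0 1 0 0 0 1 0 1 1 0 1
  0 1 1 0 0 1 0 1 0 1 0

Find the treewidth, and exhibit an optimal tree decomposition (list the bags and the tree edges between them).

Every bag has size at most 5, so the width is 5 − 1 = 4 and tw(G) ≤ 4. On the other hand G contains the 5-clique {a, b, d, h, i}. A clique must lie in a single bag of any decomposition, so no decomposition can have width below 4. The upper and lower bounds meet at 4, so that is the treewidth.

Treewidth 4.
One optimal decomposition is:
Bags: B1 = {b, d, f, h, i}  B2 = {b, f, h, i, j}  B3 = {b, f, h, j, k}  B4 = {b, c, f, h, k}  B5 = {a, b, d, h, i}  B6 = {b, f, g, h, i}  B7 = {b, e, f, h, i}
Tree: B1–B2, B2–B3, B3–B4, B1–B5, B1–B6, B1–B7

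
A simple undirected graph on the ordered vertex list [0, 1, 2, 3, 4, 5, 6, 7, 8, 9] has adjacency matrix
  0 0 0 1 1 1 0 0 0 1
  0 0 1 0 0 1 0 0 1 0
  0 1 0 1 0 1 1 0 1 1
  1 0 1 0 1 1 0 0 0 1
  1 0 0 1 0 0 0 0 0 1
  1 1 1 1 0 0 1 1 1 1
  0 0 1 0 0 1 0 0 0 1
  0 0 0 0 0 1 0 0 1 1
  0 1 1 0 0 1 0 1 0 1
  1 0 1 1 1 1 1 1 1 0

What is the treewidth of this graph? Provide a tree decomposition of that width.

Treewidth 3.
One such decomposition:
Bags: B1 = {2, 3, 5, 9}  B2 = {2, 5, 8, 9}  B3 = {2, 5, 6, 9}  B4 = {1, 2, 5, 8}  B5 = {0, 3, 5, 9}  B6 = {5, 7, 8, 9}  B7 = {0, 3, 4, 9}
Tree: B1–B2, B2–B3, B2–B4, B1–B5, B2–B6, B5–B7

Each bag holds 4 vertices, so the decomposition has width 3, which upper-bounds the treewidth. On the other hand G contains the 4-clique {0, 3, 4, 9}. A clique must lie in a single bag of any decomposition, so no decomposition can have width below 3. The upper and lower bounds meet at 3, so that is the treewidth.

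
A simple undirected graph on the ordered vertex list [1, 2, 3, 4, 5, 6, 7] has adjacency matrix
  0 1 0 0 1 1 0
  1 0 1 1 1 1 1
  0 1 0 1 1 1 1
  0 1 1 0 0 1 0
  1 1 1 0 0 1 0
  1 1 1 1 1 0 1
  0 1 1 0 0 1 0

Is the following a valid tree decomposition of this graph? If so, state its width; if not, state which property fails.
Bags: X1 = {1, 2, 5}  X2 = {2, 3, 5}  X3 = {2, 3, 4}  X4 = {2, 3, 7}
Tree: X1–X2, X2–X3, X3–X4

A tree decomposition must satisfy three properties: every vertex lies in some bag; for every edge, both endpoints lie together in some bag; and for every vertex, the bags containing it form a connected subtree. Here vertex 6 appears in no bag, so the decomposition is invalid.

No — vertex 6 appears in no bag.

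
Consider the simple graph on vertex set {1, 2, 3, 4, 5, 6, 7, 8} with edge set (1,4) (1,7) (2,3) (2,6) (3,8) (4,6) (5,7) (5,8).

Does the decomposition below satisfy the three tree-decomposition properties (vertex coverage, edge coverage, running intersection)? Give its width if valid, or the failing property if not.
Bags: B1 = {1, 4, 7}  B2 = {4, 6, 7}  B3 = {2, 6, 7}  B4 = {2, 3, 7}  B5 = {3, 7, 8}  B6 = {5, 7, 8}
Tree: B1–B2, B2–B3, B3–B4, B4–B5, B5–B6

Every vertex of G appears in some bag (union = {1, 2, 3, 4, 5, 6, 7, 8}); every edge is covered by a bag; and for each vertex v the set of bags containing v is connected in the bag tree. The decomposition is therefore valid. The largest bag has 3 vertices, so the width is 2.

Yes; width 2.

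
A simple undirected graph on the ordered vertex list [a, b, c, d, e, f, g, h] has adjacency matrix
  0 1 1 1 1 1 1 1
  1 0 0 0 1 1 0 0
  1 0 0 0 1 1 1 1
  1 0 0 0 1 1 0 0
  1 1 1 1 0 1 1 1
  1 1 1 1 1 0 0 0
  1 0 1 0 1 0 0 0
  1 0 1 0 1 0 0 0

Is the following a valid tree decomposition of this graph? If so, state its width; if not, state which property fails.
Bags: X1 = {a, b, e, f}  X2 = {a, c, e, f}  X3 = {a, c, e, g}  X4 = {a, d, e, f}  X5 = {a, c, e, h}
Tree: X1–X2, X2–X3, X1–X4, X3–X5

Yes; width 3.

Every vertex of G appears in some bag (union = {a, b, c, d, e, f, g, h}); every edge is covered by a bag; and for each vertex v the set of bags containing v is connected in the bag tree. The decomposition is therefore valid. The largest bag has 4 vertices, so the width is 3.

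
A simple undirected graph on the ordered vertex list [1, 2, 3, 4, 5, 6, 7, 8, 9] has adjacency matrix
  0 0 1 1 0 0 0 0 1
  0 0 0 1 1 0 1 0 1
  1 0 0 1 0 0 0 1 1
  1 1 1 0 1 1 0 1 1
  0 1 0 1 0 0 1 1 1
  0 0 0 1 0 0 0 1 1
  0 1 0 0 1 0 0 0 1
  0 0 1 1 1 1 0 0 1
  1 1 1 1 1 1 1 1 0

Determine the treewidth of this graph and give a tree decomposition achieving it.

Treewidth 3.
Bags: B1 = {3, 4, 8, 9}  B2 = {4, 5, 8, 9}  B3 = {2, 4, 5, 9}  B4 = {2, 5, 7, 9}  B5 = {4, 6, 8, 9}  B6 = {1, 3, 4, 9}
Tree: B1–B2, B2–B3, B3–B4, B1–B5, B1–B6

The largest bag has 4 vertices, giving width 3; this decomposition certifies tw(G) ≤ 3. On the other hand G contains the 4-clique {3, 4, 8, 9}. A clique must lie in a single bag of any decomposition, so no decomposition can have width below 3. Hence tw(G) = 3 exactly.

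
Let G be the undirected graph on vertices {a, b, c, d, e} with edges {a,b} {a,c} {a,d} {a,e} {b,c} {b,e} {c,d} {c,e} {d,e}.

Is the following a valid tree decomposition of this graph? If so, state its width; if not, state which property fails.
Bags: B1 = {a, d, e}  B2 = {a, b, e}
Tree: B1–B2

No — vertex c appears in no bag.

A tree decomposition must satisfy three properties: every vertex lies in some bag; for every edge, both endpoints lie together in some bag; and for every vertex, the bags containing it form a connected subtree. Here vertex c appears in no bag, so the decomposition is invalid.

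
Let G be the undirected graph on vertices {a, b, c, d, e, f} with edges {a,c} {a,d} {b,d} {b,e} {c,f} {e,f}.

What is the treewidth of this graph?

2

A width-2 tree decomposition is:
Bags: B1 = {b, d, e}  B2 = {d, e, f}  B3 = {c, d, f}  B4 = {a, c, d}
Tree: B1–B2, B2–B3, B3–B4
Each bag holds 3 vertices, so the decomposition has width 2, which upper-bounds the treewidth. For the lower bound, G contains the cycle d–b–e–f–c–a–d, so G is not a forest; only forests have treewidth ≤ 1, hence tw(G) ≥ 2. Therefore the treewidth is 2.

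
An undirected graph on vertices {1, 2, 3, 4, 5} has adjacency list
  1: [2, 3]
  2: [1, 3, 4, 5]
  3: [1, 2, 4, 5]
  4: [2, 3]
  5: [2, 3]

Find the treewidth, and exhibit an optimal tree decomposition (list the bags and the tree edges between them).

Each bag holds 3 vertices, so the decomposition has width 2, which upper-bounds the treewidth. On the other hand G contains the 3-clique {1, 2, 3}. A clique must lie in a single bag of any decomposition, so no decomposition can have width below 2. Combining the bounds, tw(G) = 2.

Treewidth 2.
Bags: B1 = {2, 3, 5}  B2 = {2, 3, 4}  B3 = {1, 2, 3}
Tree: B1–B2, B1–B3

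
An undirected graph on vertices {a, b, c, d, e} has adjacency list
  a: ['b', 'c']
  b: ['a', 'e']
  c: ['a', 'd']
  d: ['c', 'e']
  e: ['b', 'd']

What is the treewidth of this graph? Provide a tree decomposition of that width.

The largest bag has 3 vertices, giving width 2; this decomposition certifies tw(G) ≤ 2. The edges c–a–b–e–d–c form a cycle, so G is not a tree and its treewidth is at least 2. Therefore the treewidth is 2.

Treewidth 2.
Bags: B1 = {a, b, c}  B2 = {b, c, e}  B3 = {c, d, e}
Tree: B1–B2, B2–B3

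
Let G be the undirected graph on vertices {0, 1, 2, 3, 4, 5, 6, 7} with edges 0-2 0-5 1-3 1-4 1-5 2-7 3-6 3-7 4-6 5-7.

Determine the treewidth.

2

A width-2 tree decomposition is:
Bags: B1 = {0, 2, 7}  B2 = {0, 5, 7}  B3 = {3, 5, 7}  B4 = {1, 3, 5}  B5 = {1, 3, 6}  B6 = {1, 4, 6}
Tree: B1–B2, B2–B3, B3–B4, B4–B5, B5–B6
The largest bag has 3 vertices, giving width 2; this decomposition certifies tw(G) ≤ 2. The edges 2–0–5–7–2 form a cycle, so G is not a tree and its treewidth is at least 2. Hence tw(G) = 2 exactly.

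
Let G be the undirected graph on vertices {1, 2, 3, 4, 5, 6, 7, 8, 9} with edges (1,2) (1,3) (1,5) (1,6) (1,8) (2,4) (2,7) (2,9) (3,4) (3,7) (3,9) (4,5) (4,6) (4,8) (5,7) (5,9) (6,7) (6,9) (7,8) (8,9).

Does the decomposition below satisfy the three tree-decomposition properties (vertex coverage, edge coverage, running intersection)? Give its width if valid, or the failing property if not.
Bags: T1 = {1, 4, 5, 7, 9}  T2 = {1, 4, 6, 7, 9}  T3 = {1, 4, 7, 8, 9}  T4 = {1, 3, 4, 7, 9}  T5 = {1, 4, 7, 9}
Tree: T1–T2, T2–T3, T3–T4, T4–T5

A tree decomposition must satisfy three properties: every vertex lies in some bag; for every edge, both endpoints lie together in some bag; and for every vertex, the bags containing it form a connected subtree. Here vertex 2 appears in no bag, so the decomposition is invalid.

No — vertex 2 appears in no bag.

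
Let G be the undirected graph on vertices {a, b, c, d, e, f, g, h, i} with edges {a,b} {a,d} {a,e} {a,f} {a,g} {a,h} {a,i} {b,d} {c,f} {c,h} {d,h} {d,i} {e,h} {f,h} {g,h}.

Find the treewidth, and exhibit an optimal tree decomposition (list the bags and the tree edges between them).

The largest bag has 3 vertices, giving width 2; this decomposition certifies tw(G) ≤ 2. On the other hand G contains the 3-clique {c, f, h}. A clique must lie in a single bag of any decomposition, so no decomposition can have width below 2. Therefore the treewidth is 2.

Treewidth 2.
Bags: B1 = {a, b, d}  B2 = {a, d, h}  B3 = {a, e, h}  B4 = {a, f, h}  B5 = {a, g, h}  B6 = {c, f, h}  B7 = {a, d, i}
Tree: B1–B2, B2–B3, B2–B4, B2–B5, B4–B6, B1–B7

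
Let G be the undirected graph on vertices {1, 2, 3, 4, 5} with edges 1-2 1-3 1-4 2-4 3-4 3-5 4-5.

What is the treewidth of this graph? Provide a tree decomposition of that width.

Treewidth 2.
One such decomposition:
Bags: B1 = {1, 2, 4}  B2 = {1, 3, 4}  B3 = {3, 4, 5}
Tree: B1–B2, B2–B3

Each bag holds 3 vertices, so the decomposition has width 2, which upper-bounds the treewidth. On the other hand G contains the 3-clique {1, 2, 4}. A clique must lie in a single bag of any decomposition, so no decomposition can have width below 2. Combining the bounds, tw(G) = 2.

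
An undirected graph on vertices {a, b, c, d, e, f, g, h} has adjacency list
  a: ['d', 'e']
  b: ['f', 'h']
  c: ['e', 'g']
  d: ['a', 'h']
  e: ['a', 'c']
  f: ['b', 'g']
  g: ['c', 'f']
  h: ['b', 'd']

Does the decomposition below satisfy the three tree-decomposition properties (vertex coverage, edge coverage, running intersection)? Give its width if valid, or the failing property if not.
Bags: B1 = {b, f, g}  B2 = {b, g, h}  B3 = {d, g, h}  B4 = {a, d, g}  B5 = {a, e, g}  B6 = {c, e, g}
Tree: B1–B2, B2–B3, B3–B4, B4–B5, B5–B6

Every vertex of G appears in some bag (union = {a, b, c, d, e, f, g, h}); every edge is covered by a bag; and for each vertex v the set of bags containing v is connected in the bag tree. The decomposition is therefore valid. The largest bag has 3 vertices, so the width is 2.

Yes; width 2.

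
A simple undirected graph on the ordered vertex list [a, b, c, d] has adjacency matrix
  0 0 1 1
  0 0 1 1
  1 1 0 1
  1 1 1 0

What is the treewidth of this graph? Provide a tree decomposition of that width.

Every bag has size at most 3, so the width is 3 − 1 = 2 and tw(G) ≤ 2. On the other hand G contains the 3-clique {a, c, d}. A clique must lie in a single bag of any decomposition, so no decomposition can have width below 2. The upper and lower bounds meet at 2, so that is the treewidth.

Treewidth 2.
One optimal decomposition is:
Bags: B1 = {a, c, d}  B2 = {b, c, d}
Tree: B1–B2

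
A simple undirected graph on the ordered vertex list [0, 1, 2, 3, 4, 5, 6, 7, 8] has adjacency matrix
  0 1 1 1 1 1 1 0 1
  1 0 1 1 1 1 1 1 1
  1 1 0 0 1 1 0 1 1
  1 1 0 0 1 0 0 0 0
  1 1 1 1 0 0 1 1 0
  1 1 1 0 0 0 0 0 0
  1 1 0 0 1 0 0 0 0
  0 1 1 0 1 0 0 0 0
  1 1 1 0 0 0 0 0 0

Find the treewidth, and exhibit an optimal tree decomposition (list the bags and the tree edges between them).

Treewidth 3.
One optimal decomposition is:
Bags: B1 = {0, 1, 2, 5}  B2 = {0, 1, 2, 4}  B3 = {1, 2, 4, 7}  B4 = {0, 1, 4, 6}  B5 = {0, 1, 3, 4}  B6 = {0, 1, 2, 8}
Tree: B1–B2, B2–B3, B2–B4, B4–B5, B1–B6

Every bag has size at most 4, so the width is 4 − 1 = 3 and tw(G) ≤ 3. For the lower bound, the 4 vertices {0, 1, 2, 8} are pairwise adjacent, and any tree decomposition puts a clique entirely inside one bag — forcing width ≥ 3. The upper and lower bounds meet at 3, so that is the treewidth.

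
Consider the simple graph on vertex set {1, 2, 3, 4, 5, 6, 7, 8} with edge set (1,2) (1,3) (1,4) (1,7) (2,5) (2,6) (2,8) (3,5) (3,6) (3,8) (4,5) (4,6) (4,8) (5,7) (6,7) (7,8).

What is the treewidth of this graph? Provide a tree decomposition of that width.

The largest bag has 5 vertices, giving width 4; this decomposition certifies tw(G) ≤ 4. For the lower bound: the 5 vertex sets {3,6}, {1,2}, {7,8}, {5}, {4} are disjoint, each induces a connected subgraph, and every pair is joined by at least one edge of G. Contracting each set to a single vertex therefore yields K_{5} as a minor, and since treewidth is minor-monotone, tw(G) ≥ tw(K_{5}) = 4. Therefore the treewidth is 4.

Treewidth 4.
One optimal decomposition is:
Bags: B1 = {1, 3, 5, 6, 8}  B2 = {1, 2, 5, 6, 8}  B3 = {1, 5, 6, 7, 8}  B4 = {1, 4, 5, 6, 8}
Tree: B1–B2, B2–B3, B3–B4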